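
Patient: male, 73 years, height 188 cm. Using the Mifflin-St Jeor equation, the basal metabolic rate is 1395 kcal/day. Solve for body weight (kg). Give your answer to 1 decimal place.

1395 = 10·W + 6.25(188) − 5(73) + 5
10·W = 1395 − 815 = 580, so W = 58 kg.

58.0 kg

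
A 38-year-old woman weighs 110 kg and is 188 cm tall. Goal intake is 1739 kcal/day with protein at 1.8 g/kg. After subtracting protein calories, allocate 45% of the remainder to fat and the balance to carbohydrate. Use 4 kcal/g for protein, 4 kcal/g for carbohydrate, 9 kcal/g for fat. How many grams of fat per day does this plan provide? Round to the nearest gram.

Protein = 1.8 × 110 = 198 g → 198 × 4 = 792 kcal.
Non-protein calories = 1739 − 792 = 947 kcal.
Fat: 45% × 947 = 426.15 kcal; carbohydrate: 520.85 kcal.
Fat: 426.15 kcal ÷ 9 kcal/g = 47.35 g.

47 g/day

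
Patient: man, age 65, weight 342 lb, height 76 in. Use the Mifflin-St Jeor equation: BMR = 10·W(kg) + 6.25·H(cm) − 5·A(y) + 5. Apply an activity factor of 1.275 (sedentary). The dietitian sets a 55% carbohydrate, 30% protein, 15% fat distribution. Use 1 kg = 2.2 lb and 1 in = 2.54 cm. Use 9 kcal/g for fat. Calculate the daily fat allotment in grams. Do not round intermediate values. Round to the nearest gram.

52 g/day

Convert to metric: weight = 342 ÷ 2.2 = 155.4545 kg; height = 76 × 2.54 = 193.04 cm.
Mifflin-St Jeor (male): BMR = 10(155.4545) + 6.25(193.04) − 5(65) + 5 = 1554.5455 + 1206.5 − 325 + 5 = 2441.0455 kcal/day.
TEE = 2441.0455 × 1.275 = 3112.333 kcal/day.
Fat energy = 15% × 3112.333 = 466.8499 kcal.
Fat = 466.8499 ÷ 9 kcal/g = 51.8722 g.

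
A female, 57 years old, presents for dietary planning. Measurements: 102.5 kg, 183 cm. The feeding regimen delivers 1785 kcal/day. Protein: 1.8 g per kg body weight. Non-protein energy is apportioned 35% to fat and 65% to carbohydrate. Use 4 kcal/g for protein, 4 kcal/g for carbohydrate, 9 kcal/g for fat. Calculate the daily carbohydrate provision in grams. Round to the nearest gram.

170 g/day

Protein = 1.8 × 102.5 = 184.5 g → 184.5 × 4 = 738 kcal.
Non-protein calories = 1785 − 738 = 1047 kcal.
Fat: 35% × 1047 = 366.45 kcal; carbohydrate: 680.55 kcal.
Carbohydrate: 680.55 kcal ÷ 4 kcal/g = 170.1375 g.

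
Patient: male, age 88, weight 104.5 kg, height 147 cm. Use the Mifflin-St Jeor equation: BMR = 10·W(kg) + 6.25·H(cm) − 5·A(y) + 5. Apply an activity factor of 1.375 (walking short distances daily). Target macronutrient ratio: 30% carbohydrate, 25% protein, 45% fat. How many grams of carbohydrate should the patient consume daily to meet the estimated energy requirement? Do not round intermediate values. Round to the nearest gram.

158 g/day

Mifflin-St Jeor (male): BMR = 10(104.5) + 6.25(147) − 5(88) + 5 = 1045 + 918.75 − 440 + 5 = 1528.75 kcal/day.
TEE = 1528.75 × 1.375 = 2102.0313 kcal/day.
Carbohydrate energy = 30% × 2102.0313 = 630.6094 kcal.
Carbohydrate = 630.6094 ÷ 4 kcal/g = 157.6523 g.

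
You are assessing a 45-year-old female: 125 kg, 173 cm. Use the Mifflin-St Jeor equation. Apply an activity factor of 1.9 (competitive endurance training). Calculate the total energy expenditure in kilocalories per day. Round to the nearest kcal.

Mifflin-St Jeor (female): BMR = 10(125) + 6.25(173) − 5(45) − 161 = 1250 + 1081.25 − 225 − 161 = 1945.25 kcal/day.
TEE = BMR × activity factor = 1945.25 × 1.9 = 3695.975 kcal/day.

3696 kilocalories per day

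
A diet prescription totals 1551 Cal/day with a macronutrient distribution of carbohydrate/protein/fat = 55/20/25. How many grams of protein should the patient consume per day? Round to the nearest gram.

Protein energy = 20% × 1551 = 310.2 kcal.
At 4 kcal/g: 310.2 ÷ 4 = 77.55 g.

78 g/day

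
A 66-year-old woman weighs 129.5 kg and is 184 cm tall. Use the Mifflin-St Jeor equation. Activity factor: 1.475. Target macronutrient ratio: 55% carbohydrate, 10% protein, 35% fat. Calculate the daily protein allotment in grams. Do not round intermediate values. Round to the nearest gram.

Mifflin-St Jeor (female): BMR = 10(129.5) + 6.25(184) − 5(66) − 161 = 1295 + 1150 − 330 − 161 = 1954 kcal/day.
TEE = 1954 × 1.475 = 2882.15 kcal/day.
Protein energy = 10% × 2882.15 = 288.215 kcal.
Protein = 288.215 ÷ 4 kcal/g = 72.0538 g.

72 g/day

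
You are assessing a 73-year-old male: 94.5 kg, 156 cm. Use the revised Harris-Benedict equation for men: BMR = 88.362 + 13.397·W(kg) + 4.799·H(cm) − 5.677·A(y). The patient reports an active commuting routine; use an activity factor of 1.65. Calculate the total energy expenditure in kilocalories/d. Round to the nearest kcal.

Harris-Benedict: BMR = 88.362 + 13.397(94.5) + 4.799(156) − 5.677(73) = 1688.6015 kcal/day.
TEE = BMR × activity factor = 1688.6015 × 1.65 = 2786.1925 kcal/day.

2786 kilocalories/d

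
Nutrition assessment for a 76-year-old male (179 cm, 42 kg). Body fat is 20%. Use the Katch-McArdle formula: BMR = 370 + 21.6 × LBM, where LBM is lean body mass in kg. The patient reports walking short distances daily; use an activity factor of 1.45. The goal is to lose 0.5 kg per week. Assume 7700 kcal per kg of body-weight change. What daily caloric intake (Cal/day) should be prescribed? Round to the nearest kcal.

1039 Cal/day

LBM = 42 × (1 − 0.2) = 33.6 kg. Katch-McArdle: BMR = 370 + 21.6 × 33.6 = 1095.76 kcal/day.
TEE = 1095.76 × 1.45 = 1588.852 kcal/day.
Required daily deficit = 0.5 × 7700 ÷ 7 = 550 kcal/day.
Target intake = 1588.852 − 550 = 1038.852 kcal/day.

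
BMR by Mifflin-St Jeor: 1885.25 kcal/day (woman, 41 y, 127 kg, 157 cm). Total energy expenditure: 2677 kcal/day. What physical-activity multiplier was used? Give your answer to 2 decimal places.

Activity factor = TEE ÷ BMR = 2677 ÷ 1885.25 = 1.42.

1.42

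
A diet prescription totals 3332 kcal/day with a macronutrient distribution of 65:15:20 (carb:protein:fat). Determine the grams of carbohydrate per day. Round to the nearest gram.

541 g/day

Carbohydrate energy = 65% × 3332 = 2165.8 kcal.
At 4 kcal/g: 2165.8 ÷ 4 = 541.45 g.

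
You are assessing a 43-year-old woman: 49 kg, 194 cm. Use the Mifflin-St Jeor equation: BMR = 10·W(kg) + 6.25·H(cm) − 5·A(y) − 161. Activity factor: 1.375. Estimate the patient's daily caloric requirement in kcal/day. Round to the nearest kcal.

Mifflin-St Jeor (female): BMR = 10(49) + 6.25(194) − 5(43) − 161 = 490 + 1212.5 − 215 − 161 = 1326.5 kcal/day.
TEE = BMR × activity factor = 1326.5 × 1.375 = 1823.9375 kcal/day.

1824 kcal/day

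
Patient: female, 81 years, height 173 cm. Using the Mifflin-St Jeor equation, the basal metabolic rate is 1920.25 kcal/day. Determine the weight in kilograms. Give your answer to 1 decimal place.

1920.25 = 10·W + 6.25(173) − 5(81) − 161
10·W = 1920.25 − 515.25 = 1405, so W = 140.5 kg.

140.5 kg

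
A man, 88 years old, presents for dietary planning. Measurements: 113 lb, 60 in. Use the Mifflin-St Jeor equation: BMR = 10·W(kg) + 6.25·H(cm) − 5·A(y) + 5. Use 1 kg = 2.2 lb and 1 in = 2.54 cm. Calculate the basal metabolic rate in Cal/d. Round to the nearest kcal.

Convert to metric: weight = 113 ÷ 2.2 = 51.3636 kg; height = 60 × 2.54 = 152.4 cm.
Mifflin-St Jeor (male): BMR = 10(51.3636) + 6.25(152.4) − 5(88) + 5 = 513.6364 + 952.5 − 440 + 5 = 1031.1364 kcal/day.

1031 Cal/d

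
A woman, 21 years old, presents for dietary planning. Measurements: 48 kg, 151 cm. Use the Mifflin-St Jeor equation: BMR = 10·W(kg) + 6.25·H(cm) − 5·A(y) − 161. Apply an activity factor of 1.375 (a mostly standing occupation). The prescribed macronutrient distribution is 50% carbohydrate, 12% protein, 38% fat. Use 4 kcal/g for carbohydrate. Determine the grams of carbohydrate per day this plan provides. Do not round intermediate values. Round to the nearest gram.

Mifflin-St Jeor (female): BMR = 10(48) + 6.25(151) − 5(21) − 161 = 480 + 943.75 − 105 − 161 = 1157.75 kcal/day.
TEE = 1157.75 × 1.375 = 1591.9063 kcal/day.
Carbohydrate energy = 50% × 1591.9063 = 795.9531 kcal.
Carbohydrate = 795.9531 ÷ 4 kcal/g = 198.9883 g.

199 g/day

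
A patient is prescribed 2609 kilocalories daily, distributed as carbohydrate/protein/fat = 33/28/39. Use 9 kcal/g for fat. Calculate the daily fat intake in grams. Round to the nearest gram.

113 g/day

Fat energy = 39% × 2609 = 1017.51 kcal.
At 9 kcal/g: 1017.51 ÷ 9 = 113.0567 g.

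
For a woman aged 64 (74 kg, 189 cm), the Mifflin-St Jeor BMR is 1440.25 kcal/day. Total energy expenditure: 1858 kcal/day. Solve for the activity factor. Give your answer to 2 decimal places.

1.29

Activity factor = TEE ÷ BMR = 1858 ÷ 1440.25 = 1.29.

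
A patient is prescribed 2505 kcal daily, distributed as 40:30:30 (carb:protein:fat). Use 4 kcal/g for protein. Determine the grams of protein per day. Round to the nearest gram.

Protein energy = 30% × 2505 = 751.5 kcal.
At 4 kcal/g: 751.5 ÷ 4 = 187.875 g.

188 g/day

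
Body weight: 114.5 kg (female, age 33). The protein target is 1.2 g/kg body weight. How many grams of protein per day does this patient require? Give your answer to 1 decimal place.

137.4 g/day

Protein = 1.2 g/kg × 114.5 kg = 137.4 g/day.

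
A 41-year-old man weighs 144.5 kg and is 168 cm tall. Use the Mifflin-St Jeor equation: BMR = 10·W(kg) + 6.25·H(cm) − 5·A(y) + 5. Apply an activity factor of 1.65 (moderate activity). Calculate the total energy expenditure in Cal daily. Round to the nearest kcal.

3787 Cal daily

Mifflin-St Jeor (male): BMR = 10(144.5) + 6.25(168) − 5(41) + 5 = 1445 + 1050 − 205 + 5 = 2295 kcal/day.
TEE = BMR × activity factor = 2295 × 1.65 = 3786.75 kcal/day.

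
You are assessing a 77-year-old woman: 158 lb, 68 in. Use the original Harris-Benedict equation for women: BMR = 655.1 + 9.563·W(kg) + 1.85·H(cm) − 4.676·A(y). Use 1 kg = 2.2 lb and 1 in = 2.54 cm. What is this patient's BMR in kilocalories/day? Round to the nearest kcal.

1301 kilocalories/day

Convert to metric: weight = 158 ÷ 2.2 = 71.8182 kg; height = 68 × 2.54 = 172.72 cm.
Harris-Benedict: BMR = 655.1 + 9.563(71.8182) + 1.85(172.72) − 4.676(77) = 1301.3773 kcal/day.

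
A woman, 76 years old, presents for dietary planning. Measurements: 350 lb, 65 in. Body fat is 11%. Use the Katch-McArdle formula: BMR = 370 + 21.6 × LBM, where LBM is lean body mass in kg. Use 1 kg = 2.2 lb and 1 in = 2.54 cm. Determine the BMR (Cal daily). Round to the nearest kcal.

3428 Cal daily

Convert to metric: weight = 350 ÷ 2.2 = 159.0909 kg; height = 65 × 2.54 = 165.1 cm.
LBM = 159.0909 × (1 − 0.11) = 141.5909 kg. Katch-McArdle: BMR = 370 + 21.6 × 141.5909 = 3428.3636 kcal/day.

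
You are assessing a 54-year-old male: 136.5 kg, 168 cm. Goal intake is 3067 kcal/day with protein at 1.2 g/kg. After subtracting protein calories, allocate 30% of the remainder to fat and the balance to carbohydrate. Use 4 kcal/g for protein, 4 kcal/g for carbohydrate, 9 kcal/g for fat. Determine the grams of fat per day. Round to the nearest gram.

80 g/day

Protein = 1.2 × 136.5 = 163.8 g → 163.8 × 4 = 655.2 kcal.
Non-protein calories = 3067 − 655.2 = 2411.8 kcal.
Fat: 30% × 2411.8 = 723.54 kcal; carbohydrate: 1688.26 kcal.
Fat: 723.54 kcal ÷ 9 kcal/g = 80.3933 g.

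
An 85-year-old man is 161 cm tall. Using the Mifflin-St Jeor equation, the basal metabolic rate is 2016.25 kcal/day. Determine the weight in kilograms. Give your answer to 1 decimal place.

143.0 kg

2016.25 = 10·W + 6.25(161) − 5(85) + 5
10·W = 2016.25 − 586.25 = 1430, so W = 143 kg.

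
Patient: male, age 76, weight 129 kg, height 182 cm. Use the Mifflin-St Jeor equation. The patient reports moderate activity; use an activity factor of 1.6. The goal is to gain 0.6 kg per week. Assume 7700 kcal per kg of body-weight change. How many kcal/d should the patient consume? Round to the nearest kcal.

3944 kcal/d

Mifflin-St Jeor (male): BMR = 10(129) + 6.25(182) − 5(76) + 5 = 1290 + 1137.5 − 380 + 5 = 2052.5 kcal/day.
TEE = 2052.5 × 1.6 = 3284 kcal/day.
Required daily surplus = 0.6 × 7700 ÷ 7 = 660 kcal/day.
Target intake = 3284 + 660 = 3944 kcal/day.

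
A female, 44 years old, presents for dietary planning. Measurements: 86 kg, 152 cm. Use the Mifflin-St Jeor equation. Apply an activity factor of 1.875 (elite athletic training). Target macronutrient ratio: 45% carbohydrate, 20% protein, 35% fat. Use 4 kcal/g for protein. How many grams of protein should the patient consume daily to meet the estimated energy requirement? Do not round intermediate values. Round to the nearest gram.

134 g/day

Mifflin-St Jeor (female): BMR = 10(86) + 6.25(152) − 5(44) − 161 = 860 + 950 − 220 − 161 = 1429 kcal/day.
TEE = 1429 × 1.875 = 2679.375 kcal/day.
Protein energy = 20% × 2679.375 = 535.875 kcal.
Protein = 535.875 ÷ 4 kcal/g = 133.9688 g.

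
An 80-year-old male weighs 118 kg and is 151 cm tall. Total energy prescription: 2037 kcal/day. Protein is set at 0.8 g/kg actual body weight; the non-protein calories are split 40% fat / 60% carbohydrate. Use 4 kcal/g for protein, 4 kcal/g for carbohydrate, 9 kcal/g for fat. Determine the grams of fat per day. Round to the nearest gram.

74 g/day

Protein = 0.8 × 118 = 94.4 g → 94.4 × 4 = 377.6 kcal.
Non-protein calories = 2037 − 377.6 = 1659.4 kcal.
Fat: 40% × 1659.4 = 663.76 kcal; carbohydrate: 995.64 kcal.
Fat: 663.76 kcal ÷ 9 kcal/g = 73.7511 g.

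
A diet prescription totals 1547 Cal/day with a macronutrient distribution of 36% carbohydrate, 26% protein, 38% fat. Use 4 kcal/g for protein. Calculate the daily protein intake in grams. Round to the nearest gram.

101 g/day

Protein energy = 26% × 1547 = 402.22 kcal.
At 4 kcal/g: 402.22 ÷ 4 = 100.555 g.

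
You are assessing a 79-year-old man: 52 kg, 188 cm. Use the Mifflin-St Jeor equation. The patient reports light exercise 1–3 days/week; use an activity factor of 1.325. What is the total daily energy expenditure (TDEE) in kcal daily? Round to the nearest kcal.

Mifflin-St Jeor (male): BMR = 10(52) + 6.25(188) − 5(79) + 5 = 520 + 1175 − 395 + 5 = 1305 kcal/day.
TEE = BMR × activity factor = 1305 × 1.325 = 1729.125 kcal/day.

1729 kcal daily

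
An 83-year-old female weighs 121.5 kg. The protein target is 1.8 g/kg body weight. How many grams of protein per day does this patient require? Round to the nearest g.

219 g/day

Protein = 1.8 g/kg × 121.5 kg = 218.7 g/day.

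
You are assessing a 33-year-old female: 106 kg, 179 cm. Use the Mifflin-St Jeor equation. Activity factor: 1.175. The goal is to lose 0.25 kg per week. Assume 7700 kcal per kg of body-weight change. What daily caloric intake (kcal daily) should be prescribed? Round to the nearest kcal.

Mifflin-St Jeor (female): BMR = 10(106) + 6.25(179) − 5(33) − 161 = 1060 + 1118.75 − 165 − 161 = 1852.75 kcal/day.
TEE = 1852.75 × 1.175 = 2176.9813 kcal/day.
Required daily deficit = 0.25 × 7700 ÷ 7 = 275 kcal/day.
Target intake = 2176.9813 − 275 = 1901.9813 kcal/day.

1902 kcal daily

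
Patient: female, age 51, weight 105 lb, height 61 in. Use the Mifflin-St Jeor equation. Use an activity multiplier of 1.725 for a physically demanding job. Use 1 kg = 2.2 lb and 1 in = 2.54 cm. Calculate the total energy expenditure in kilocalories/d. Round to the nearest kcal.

1776 kilocalories/d

Convert to metric: weight = 105 ÷ 2.2 = 47.7273 kg; height = 61 × 2.54 = 154.94 cm.
Mifflin-St Jeor (female): BMR = 10(47.7273) + 6.25(154.94) − 5(51) − 161 = 477.2727 + 968.375 − 255 − 161 = 1029.6477 kcal/day.
TEE = BMR × activity factor = 1029.6477 × 1.725 = 1776.1423 kcal/day.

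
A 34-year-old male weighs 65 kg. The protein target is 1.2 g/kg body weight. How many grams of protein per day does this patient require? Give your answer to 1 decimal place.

78.0 g/day

Protein = 1.2 g/kg × 65 kg = 78 g/day.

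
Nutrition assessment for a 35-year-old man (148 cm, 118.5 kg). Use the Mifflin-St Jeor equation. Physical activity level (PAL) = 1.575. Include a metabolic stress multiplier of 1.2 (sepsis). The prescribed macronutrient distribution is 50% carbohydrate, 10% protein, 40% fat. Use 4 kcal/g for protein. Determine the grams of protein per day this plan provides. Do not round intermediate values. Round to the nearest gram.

92 g/day

Mifflin-St Jeor (male): BMR = 10(118.5) + 6.25(148) − 5(35) + 5 = 1185 + 925 − 175 + 5 = 1940 kcal/day.
TEE = 1940 × 1.575 = 3055.5 kcal/day.
With stress factor 1.2: 3055.5 × 1.2 = 3666.6 kcal/day.
Protein energy = 10% × 3666.6 = 366.66 kcal.
Protein = 366.66 ÷ 4 kcal/g = 91.665 g.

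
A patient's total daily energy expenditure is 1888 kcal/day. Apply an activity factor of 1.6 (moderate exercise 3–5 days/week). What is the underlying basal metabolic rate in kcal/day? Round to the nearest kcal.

BMR = TEE ÷ activity factor = 1888 ÷ 1.6 = 1180 kcal/day.

1180 kcal/day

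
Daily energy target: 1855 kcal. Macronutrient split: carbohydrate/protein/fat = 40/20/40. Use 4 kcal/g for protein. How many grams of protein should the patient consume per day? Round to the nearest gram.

93 g/day

Protein energy = 20% × 1855 = 371 kcal.
At 4 kcal/g: 371 ÷ 4 = 92.75 g.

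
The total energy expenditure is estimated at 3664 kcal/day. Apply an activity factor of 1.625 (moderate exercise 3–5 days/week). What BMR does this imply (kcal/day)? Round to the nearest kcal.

2255 kcal/day

BMR = TEE ÷ activity factor = 3664 ÷ 1.625 = 2254.7692 kcal/day.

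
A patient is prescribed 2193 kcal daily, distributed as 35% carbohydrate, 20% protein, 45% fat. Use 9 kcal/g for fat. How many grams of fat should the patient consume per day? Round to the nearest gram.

110 g/day

Fat energy = 45% × 2193 = 986.85 kcal.
At 9 kcal/g: 986.85 ÷ 9 = 109.65 g.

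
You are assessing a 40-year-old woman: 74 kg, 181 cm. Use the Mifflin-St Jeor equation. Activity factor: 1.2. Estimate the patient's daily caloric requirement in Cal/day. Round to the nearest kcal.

1812 Cal/day

Mifflin-St Jeor (female): BMR = 10(74) + 6.25(181) − 5(40) − 161 = 740 + 1131.25 − 200 − 161 = 1510.25 kcal/day.
TEE = BMR × activity factor = 1510.25 × 1.2 = 1812.3 kcal/day.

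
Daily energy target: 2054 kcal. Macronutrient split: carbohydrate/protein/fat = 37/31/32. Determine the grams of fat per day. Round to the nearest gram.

73 g/day

Fat energy = 32% × 2054 = 657.28 kcal.
At 9 kcal/g: 657.28 ÷ 9 = 73.0311 g.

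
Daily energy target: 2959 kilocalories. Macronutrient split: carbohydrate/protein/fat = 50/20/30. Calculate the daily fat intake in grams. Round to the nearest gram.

99 g/day

Fat energy = 30% × 2959 = 887.7 kcal.
At 9 kcal/g: 887.7 ÷ 9 = 98.6333 g.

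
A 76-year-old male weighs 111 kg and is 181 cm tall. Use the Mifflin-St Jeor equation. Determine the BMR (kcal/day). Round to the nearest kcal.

Mifflin-St Jeor (male): BMR = 10(111) + 6.25(181) − 5(76) + 5 = 1110 + 1131.25 − 380 + 5 = 1866.25 kcal/day.

1866 kcal/day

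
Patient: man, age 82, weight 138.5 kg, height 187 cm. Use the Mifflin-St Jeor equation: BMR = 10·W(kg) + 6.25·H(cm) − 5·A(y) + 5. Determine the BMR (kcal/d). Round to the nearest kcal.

Mifflin-St Jeor (male): BMR = 10(138.5) + 6.25(187) − 5(82) + 5 = 1385 + 1168.75 − 410 + 5 = 2148.75 kcal/day.

2149 kcal/d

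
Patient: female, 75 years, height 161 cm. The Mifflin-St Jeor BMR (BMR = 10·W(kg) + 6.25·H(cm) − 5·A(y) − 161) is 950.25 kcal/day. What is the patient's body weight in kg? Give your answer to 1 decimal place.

950.25 = 10·W + 6.25(161) − 5(75) − 161
10·W = 950.25 − 470.25 = 480, so W = 48 kg.

48.0 kg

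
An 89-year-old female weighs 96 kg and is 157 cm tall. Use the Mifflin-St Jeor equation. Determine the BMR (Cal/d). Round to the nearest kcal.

1335 Cal/d

Mifflin-St Jeor (female): BMR = 10(96) + 6.25(157) − 5(89) − 161 = 960 + 981.25 − 445 − 161 = 1335.25 kcal/day.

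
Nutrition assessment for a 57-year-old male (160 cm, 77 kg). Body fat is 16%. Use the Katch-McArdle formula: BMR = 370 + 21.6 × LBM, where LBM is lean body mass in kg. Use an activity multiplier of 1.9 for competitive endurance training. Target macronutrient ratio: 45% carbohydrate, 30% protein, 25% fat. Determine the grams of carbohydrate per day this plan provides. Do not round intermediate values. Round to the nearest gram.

378 g/day

LBM = 77 × (1 − 0.16) = 64.68 kg. Katch-McArdle: BMR = 370 + 21.6 × 64.68 = 1767.088 kcal/day.
TEE = 1767.088 × 1.9 = 3357.4672 kcal/day.
Carbohydrate energy = 45% × 3357.4672 = 1510.8602 kcal.
Carbohydrate = 1510.8602 ÷ 4 kcal/g = 377.7151 g.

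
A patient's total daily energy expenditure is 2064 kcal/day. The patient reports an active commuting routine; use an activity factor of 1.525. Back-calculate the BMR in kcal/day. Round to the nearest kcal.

1353 kcal/day

BMR = TEE ÷ activity factor = 2064 ÷ 1.525 = 1353.4426 kcal/day.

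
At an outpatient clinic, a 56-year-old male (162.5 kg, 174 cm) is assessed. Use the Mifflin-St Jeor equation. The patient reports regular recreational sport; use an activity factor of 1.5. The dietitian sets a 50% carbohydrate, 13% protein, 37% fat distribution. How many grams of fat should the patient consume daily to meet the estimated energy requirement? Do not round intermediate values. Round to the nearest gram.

Mifflin-St Jeor (male): BMR = 10(162.5) + 6.25(174) − 5(56) + 5 = 1625 + 1087.5 − 280 + 5 = 2437.5 kcal/day.
TEE = 2437.5 × 1.5 = 3656.25 kcal/day.
Fat energy = 37% × 3656.25 = 1352.8125 kcal.
Fat = 1352.8125 ÷ 9 kcal/g = 150.3125 g.

150 g/day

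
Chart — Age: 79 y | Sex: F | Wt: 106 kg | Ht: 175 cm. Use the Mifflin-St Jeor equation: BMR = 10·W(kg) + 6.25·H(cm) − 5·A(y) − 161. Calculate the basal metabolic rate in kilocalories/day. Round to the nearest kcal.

Mifflin-St Jeor (female): BMR = 10(106) + 6.25(175) − 5(79) − 161 = 1060 + 1093.75 − 395 − 161 = 1597.75 kcal/day.

1598 kilocalories/day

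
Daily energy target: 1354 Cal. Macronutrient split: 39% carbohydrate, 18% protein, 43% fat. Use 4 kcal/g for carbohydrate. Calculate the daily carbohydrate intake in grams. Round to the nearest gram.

132 g/day

Carbohydrate energy = 39% × 1354 = 528.06 kcal.
At 4 kcal/g: 528.06 ÷ 4 = 132.015 g.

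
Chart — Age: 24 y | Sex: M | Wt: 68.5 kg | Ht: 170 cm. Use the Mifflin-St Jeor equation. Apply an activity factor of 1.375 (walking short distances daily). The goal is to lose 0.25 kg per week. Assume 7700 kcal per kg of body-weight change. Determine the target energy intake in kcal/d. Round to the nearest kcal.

1970 kcal/d

Mifflin-St Jeor (male): BMR = 10(68.5) + 6.25(170) − 5(24) + 5 = 685 + 1062.5 − 120 + 5 = 1632.5 kcal/day.
TEE = 1632.5 × 1.375 = 2244.6875 kcal/day.
Required daily deficit = 0.25 × 7700 ÷ 7 = 275 kcal/day.
Target intake = 2244.6875 − 275 = 1969.6875 kcal/day.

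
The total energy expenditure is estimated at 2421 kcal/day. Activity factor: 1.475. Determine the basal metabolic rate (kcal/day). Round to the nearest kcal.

1641 kcal/day

BMR = TEE ÷ activity factor = 2421 ÷ 1.475 = 1641.3559 kcal/day.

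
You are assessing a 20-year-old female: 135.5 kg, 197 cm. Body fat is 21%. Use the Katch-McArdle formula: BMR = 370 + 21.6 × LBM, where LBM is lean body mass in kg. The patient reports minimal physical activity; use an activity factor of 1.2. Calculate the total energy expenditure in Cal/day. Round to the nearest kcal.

LBM = 135.5 × (1 − 0.21) = 107.045 kg. Katch-McArdle: BMR = 370 + 21.6 × 107.045 = 2682.172 kcal/day.
TEE = BMR × activity factor = 2682.172 × 1.2 = 3218.6064 kcal/day.

3219 Cal/day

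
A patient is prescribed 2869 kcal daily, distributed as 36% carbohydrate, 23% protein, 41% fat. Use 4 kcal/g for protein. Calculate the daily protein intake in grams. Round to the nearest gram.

165 g/day

Protein energy = 23% × 2869 = 659.87 kcal.
At 4 kcal/g: 659.87 ÷ 4 = 164.9675 g.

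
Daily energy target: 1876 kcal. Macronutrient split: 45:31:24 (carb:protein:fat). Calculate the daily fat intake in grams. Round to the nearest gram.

Fat energy = 24% × 1876 = 450.24 kcal.
At 9 kcal/g: 450.24 ÷ 9 = 50.0267 g.

50 g/day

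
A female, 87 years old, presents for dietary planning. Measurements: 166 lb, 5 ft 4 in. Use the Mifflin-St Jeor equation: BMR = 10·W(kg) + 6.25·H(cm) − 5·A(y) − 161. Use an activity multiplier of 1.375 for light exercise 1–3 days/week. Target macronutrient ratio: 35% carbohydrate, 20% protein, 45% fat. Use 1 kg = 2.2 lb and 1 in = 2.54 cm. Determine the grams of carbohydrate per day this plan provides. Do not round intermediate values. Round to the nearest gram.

Convert to metric: weight = 166 ÷ 2.2 = 75.4545 kg; height = (5×12 + 4) × 2.54 = 64 × 2.54 = 162.56 cm.
Mifflin-St Jeor (female): BMR = 10(75.4545) + 6.25(162.56) − 5(87) − 161 = 754.5455 + 1016 − 435 − 161 = 1174.5455 kcal/day.
TEE = 1174.5455 × 1.375 = 1615 kcal/day.
Carbohydrate energy = 35% × 1615 = 565.25 kcal.
Carbohydrate = 565.25 ÷ 4 kcal/g = 141.3125 g.

141 g/day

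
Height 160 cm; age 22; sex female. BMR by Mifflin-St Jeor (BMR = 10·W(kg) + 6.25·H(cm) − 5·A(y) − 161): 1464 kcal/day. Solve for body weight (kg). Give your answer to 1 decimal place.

73.5 kg

1464 = 10·W + 6.25(160) − 5(22) − 161
10·W = 1464 − 729 = 735, so W = 73.5 kg.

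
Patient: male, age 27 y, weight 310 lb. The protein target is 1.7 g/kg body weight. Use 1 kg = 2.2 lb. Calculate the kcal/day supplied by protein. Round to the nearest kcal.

958 kcal/day

Weight in kg = 310 ÷ 2.2 = 140.9091 kg.
Protein = 1.7 g/kg × 140.9091 kg = 239.5455 g/day.
Protein energy = 239.5455 g × 4 kcal/g = 958.1818 kcal/day.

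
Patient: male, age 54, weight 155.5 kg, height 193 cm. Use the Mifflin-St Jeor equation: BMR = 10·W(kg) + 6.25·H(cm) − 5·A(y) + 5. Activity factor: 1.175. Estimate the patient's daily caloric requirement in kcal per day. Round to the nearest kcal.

2933 kcal per day

Mifflin-St Jeor (male): BMR = 10(155.5) + 6.25(193) − 5(54) + 5 = 1555 + 1206.25 − 270 + 5 = 2496.25 kcal/day.
TEE = BMR × activity factor = 2496.25 × 1.175 = 2933.0938 kcal/day.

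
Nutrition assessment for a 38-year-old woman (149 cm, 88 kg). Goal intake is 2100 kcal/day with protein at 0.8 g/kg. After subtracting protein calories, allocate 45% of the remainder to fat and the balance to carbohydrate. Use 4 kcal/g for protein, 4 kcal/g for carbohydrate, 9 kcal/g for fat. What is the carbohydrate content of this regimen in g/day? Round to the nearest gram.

250 g/day

Protein = 0.8 × 88 = 70.4 g → 70.4 × 4 = 281.6 kcal.
Non-protein calories = 2100 − 281.6 = 1818.4 kcal.
Fat: 45% × 1818.4 = 818.28 kcal; carbohydrate: 1000.12 kcal.
Carbohydrate: 1000.12 kcal ÷ 4 kcal/g = 250.03 g.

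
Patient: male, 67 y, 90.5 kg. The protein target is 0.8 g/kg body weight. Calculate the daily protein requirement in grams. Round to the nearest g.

Protein = 0.8 g/kg × 90.5 kg = 72.4 g/day.

72 g/day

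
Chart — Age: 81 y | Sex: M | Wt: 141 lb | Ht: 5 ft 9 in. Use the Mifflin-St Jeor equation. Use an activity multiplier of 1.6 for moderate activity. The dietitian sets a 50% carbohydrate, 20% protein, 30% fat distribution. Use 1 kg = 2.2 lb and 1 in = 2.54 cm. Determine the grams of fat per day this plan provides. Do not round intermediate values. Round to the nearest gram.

Convert to metric: weight = 141 ÷ 2.2 = 64.0909 kg; height = (5×12 + 9) × 2.54 = 69 × 2.54 = 175.26 cm.
Mifflin-St Jeor (male): BMR = 10(64.0909) + 6.25(175.26) − 5(81) + 5 = 640.9091 + 1095.375 − 405 + 5 = 1336.2841 kcal/day.
TEE = 1336.2841 × 1.6 = 2138.0545 kcal/day.
Fat energy = 30% × 2138.0545 = 641.4164 kcal.
Fat = 641.4164 ÷ 9 kcal/g = 71.2685 g.

71 g/day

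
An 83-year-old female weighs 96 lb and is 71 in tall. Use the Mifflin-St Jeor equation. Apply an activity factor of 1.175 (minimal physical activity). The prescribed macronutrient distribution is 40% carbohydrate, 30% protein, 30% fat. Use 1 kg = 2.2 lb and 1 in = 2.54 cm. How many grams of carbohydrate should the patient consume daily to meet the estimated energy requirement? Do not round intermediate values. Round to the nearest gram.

Convert to metric: weight = 96 ÷ 2.2 = 43.6364 kg; height = 71 × 2.54 = 180.34 cm.
Mifflin-St Jeor (female): BMR = 10(43.6364) + 6.25(180.34) − 5(83) − 161 = 436.3636 + 1127.125 − 415 − 161 = 987.4886 kcal/day.
TEE = 987.4886 × 1.175 = 1160.2991 kcal/day.
Carbohydrate energy = 40% × 1160.2991 = 464.1197 kcal.
Carbohydrate = 464.1197 ÷ 4 kcal/g = 116.0299 g.

116 g/day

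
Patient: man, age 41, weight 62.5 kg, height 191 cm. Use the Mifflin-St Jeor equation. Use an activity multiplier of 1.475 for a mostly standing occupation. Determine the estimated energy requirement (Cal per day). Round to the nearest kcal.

Mifflin-St Jeor (male): BMR = 10(62.5) + 6.25(191) − 5(41) + 5 = 625 + 1193.75 − 205 + 5 = 1618.75 kcal/day.
TEE = BMR × activity factor = 1618.75 × 1.475 = 2387.6563 kcal/day.

2388 Cal per day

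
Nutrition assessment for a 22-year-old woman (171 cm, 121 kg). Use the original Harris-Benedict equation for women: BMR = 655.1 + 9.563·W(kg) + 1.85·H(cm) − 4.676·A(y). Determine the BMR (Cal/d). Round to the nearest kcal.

2026 Cal/d

Harris-Benedict: BMR = 655.1 + 9.563(121) + 1.85(171) − 4.676(22) = 2025.701 kcal/day.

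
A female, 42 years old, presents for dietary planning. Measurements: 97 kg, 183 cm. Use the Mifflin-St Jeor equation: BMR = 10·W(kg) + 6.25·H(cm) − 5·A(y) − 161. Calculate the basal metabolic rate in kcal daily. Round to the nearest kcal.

Mifflin-St Jeor (female): BMR = 10(97) + 6.25(183) − 5(42) − 161 = 970 + 1143.75 − 210 − 161 = 1742.75 kcal/day.

1743 kcal daily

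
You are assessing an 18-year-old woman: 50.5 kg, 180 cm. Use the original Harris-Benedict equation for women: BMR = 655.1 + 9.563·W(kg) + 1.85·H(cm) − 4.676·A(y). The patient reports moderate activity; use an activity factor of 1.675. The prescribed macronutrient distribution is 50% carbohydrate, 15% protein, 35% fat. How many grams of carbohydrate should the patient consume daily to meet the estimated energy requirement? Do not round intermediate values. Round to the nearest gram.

Harris-Benedict: BMR = 655.1 + 9.563(50.5) + 1.85(180) − 4.676(18) = 1386.8635 kcal/day.
TEE = 1386.8635 × 1.675 = 2322.9964 kcal/day.
Carbohydrate energy = 50% × 2322.9964 = 1161.4982 kcal.
Carbohydrate = 1161.4982 ÷ 4 kcal/g = 290.3745 g.

290 g/day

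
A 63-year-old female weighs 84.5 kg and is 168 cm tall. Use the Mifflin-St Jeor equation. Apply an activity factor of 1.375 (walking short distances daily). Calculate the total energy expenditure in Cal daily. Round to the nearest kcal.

1951 Cal daily

Mifflin-St Jeor (female): BMR = 10(84.5) + 6.25(168) − 5(63) − 161 = 845 + 1050 − 315 − 161 = 1419 kcal/day.
TEE = BMR × activity factor = 1419 × 1.375 = 1951.125 kcal/day.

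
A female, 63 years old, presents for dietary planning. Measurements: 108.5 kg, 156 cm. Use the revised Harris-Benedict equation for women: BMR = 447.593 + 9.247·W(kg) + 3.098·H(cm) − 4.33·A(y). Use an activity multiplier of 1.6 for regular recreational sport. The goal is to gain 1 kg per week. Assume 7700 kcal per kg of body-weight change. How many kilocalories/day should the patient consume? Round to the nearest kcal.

3758 kilocalories/day

Harris-Benedict: BMR = 447.593 + 9.247(108.5) + 3.098(156) − 4.33(63) = 1661.3905 kcal/day.
TEE = 1661.3905 × 1.6 = 2658.2248 kcal/day.
Required daily surplus = 1 × 7700 ÷ 7 = 1100 kcal/day.
Target intake = 2658.2248 + 1100 = 3758.2248 kcal/day.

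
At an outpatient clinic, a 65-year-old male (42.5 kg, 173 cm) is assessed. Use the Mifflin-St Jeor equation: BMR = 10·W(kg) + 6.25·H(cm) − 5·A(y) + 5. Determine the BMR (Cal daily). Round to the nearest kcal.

1186 Cal daily

Mifflin-St Jeor (male): BMR = 10(42.5) + 6.25(173) − 5(65) + 5 = 425 + 1081.25 − 325 + 5 = 1186.25 kcal/day.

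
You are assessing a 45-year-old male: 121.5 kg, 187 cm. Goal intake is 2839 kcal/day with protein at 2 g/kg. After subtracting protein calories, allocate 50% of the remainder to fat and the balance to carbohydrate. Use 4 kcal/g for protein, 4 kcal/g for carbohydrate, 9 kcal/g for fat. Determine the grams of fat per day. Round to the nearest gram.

Protein = 2 × 121.5 = 243 g → 243 × 4 = 972 kcal.
Non-protein calories = 2839 − 972 = 1867 kcal.
Fat: 50% × 1867 = 933.5 kcal; carbohydrate: 933.5 kcal.
Fat: 933.5 kcal ÷ 9 kcal/g = 103.7222 g.

104 g/day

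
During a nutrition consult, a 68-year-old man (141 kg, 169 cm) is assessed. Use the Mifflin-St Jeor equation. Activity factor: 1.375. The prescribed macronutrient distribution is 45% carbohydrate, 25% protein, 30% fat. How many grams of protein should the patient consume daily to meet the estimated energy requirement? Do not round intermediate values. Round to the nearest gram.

183 g/day

Mifflin-St Jeor (male): BMR = 10(141) + 6.25(169) − 5(68) + 5 = 1410 + 1056.25 − 340 + 5 = 2131.25 kcal/day.
TEE = 2131.25 × 1.375 = 2930.4688 kcal/day.
Protein energy = 25% × 2930.4688 = 732.6172 kcal.
Protein = 732.6172 ÷ 4 kcal/g = 183.1543 g.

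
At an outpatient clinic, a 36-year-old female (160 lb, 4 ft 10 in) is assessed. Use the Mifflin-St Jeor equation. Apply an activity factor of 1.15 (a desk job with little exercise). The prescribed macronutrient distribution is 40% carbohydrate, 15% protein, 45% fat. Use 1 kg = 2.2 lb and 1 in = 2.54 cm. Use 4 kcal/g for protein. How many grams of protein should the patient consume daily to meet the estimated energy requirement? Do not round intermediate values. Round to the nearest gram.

56 g/day

Convert to metric: weight = 160 ÷ 2.2 = 72.7273 kg; height = (4×12 + 10) × 2.54 = 58 × 2.54 = 147.32 cm.
Mifflin-St Jeor (female): BMR = 10(72.7273) + 6.25(147.32) − 5(36) − 161 = 727.2727 + 920.75 − 180 − 161 = 1307.0227 kcal/day.
TEE = 1307.0227 × 1.15 = 1503.0761 kcal/day.
Protein energy = 15% × 1503.0761 = 225.4614 kcal.
Protein = 225.4614 ÷ 4 kcal/g = 56.3654 g.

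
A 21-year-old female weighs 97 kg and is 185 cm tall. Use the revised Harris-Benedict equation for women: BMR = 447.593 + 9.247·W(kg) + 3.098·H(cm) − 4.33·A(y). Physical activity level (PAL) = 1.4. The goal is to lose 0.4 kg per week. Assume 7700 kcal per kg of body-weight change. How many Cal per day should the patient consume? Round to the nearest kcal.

2117 Cal per day

Harris-Benedict: BMR = 447.593 + 9.247(97) + 3.098(185) − 4.33(21) = 1826.752 kcal/day.
TEE = 1826.752 × 1.4 = 2557.4528 kcal/day.
Required daily deficit = 0.4 × 7700 ÷ 7 = 440 kcal/day.
Target intake = 2557.4528 − 440 = 2117.4528 kcal/day.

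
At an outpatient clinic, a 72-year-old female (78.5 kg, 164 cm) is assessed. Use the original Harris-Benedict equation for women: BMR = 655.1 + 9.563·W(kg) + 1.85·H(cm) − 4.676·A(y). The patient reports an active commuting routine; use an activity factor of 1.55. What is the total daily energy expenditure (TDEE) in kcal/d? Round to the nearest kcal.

Harris-Benedict: BMR = 655.1 + 9.563(78.5) + 1.85(164) − 4.676(72) = 1372.5235 kcal/day.
TEE = BMR × activity factor = 1372.5235 × 1.55 = 2127.4114 kcal/day.

2127 kcal/d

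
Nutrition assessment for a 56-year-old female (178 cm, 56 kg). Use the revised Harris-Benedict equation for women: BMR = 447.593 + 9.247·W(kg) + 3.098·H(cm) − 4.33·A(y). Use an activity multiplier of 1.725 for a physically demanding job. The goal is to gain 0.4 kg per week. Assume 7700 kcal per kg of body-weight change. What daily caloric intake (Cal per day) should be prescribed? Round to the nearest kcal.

Harris-Benedict: BMR = 447.593 + 9.247(56) + 3.098(178) − 4.33(56) = 1274.389 kcal/day.
TEE = 1274.389 × 1.725 = 2198.321 kcal/day.
Required daily surplus = 0.4 × 7700 ÷ 7 = 440 kcal/day.
Target intake = 2198.321 + 440 = 2638.321 kcal/day.

2638 Cal per day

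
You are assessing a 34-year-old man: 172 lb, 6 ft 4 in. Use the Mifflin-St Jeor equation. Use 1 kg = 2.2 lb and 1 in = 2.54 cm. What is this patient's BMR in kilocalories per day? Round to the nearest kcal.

Convert to metric: weight = 172 ÷ 2.2 = 78.1818 kg; height = (6×12 + 4) × 2.54 = 76 × 2.54 = 193.04 cm.
Mifflin-St Jeor (male): BMR = 10(78.1818) + 6.25(193.04) − 5(34) + 5 = 781.8182 + 1206.5 − 170 + 5 = 1823.3182 kcal/day.

1823 kilocalories per day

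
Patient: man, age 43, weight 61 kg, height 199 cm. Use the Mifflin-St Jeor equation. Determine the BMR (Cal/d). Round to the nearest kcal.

1644 Cal/d

Mifflin-St Jeor (male): BMR = 10(61) + 6.25(199) − 5(43) + 5 = 610 + 1243.75 − 215 + 5 = 1643.75 kcal/day.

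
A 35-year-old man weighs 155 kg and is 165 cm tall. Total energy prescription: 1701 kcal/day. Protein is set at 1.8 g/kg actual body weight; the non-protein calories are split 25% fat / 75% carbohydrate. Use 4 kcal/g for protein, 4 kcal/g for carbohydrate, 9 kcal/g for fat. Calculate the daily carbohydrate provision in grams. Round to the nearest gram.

Protein = 1.8 × 155 = 279 g → 279 × 4 = 1116 kcal.
Non-protein calories = 1701 − 1116 = 585 kcal.
Fat: 25% × 585 = 146.25 kcal; carbohydrate: 438.75 kcal.
Carbohydrate: 438.75 kcal ÷ 4 kcal/g = 109.6875 g.

110 g/day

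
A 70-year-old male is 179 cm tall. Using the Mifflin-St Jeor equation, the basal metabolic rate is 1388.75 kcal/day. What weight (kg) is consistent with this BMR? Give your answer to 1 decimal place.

1388.75 = 10·W + 6.25(179) − 5(70) + 5
10·W = 1388.75 − 773.75 = 615, so W = 61.5 kg.

61.5 kg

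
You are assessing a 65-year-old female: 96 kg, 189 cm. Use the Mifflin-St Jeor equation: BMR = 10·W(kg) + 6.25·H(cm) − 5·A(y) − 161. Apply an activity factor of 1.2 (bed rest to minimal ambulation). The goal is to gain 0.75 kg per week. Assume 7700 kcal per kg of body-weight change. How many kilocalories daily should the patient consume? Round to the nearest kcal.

2811 kilocalories daily

Mifflin-St Jeor (female): BMR = 10(96) + 6.25(189) − 5(65) − 161 = 960 + 1181.25 − 325 − 161 = 1655.25 kcal/day.
TEE = 1655.25 × 1.2 = 1986.3 kcal/day.
Required daily surplus = 0.75 × 7700 ÷ 7 = 825 kcal/day.
Target intake = 1986.3 + 825 = 2811.3 kcal/day.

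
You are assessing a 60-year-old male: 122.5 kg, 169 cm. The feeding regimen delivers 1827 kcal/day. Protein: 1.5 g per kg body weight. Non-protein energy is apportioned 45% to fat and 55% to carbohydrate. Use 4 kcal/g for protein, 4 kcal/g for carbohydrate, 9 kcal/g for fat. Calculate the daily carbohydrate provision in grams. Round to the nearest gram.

Protein = 1.5 × 122.5 = 183.75 g → 183.75 × 4 = 735 kcal.
Non-protein calories = 1827 − 735 = 1092 kcal.
Fat: 45% × 1092 = 491.4 kcal; carbohydrate: 600.6 kcal.
Carbohydrate: 600.6 kcal ÷ 4 kcal/g = 150.15 g.

150 g/day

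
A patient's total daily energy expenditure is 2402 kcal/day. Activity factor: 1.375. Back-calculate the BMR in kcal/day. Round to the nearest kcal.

BMR = TEE ÷ activity factor = 2402 ÷ 1.375 = 1746.9091 kcal/day.

1747 kcal/day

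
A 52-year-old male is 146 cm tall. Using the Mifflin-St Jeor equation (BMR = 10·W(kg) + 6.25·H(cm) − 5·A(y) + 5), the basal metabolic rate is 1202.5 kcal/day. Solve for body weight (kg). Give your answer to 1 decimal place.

54.5 kg

1202.5 = 10·W + 6.25(146) − 5(52) + 5
10·W = 1202.5 − 657.5 = 545, so W = 54.5 kg.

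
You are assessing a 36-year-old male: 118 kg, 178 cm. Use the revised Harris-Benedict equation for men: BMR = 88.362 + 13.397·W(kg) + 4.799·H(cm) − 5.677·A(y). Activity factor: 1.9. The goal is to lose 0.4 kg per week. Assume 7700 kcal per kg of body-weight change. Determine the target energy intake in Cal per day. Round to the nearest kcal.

3966 Cal per day

Harris-Benedict: BMR = 88.362 + 13.397(118) + 4.799(178) − 5.677(36) = 2319.058 kcal/day.
TEE = 2319.058 × 1.9 = 4406.2102 kcal/day.
Required daily deficit = 0.4 × 7700 ÷ 7 = 440 kcal/day.
Target intake = 4406.2102 − 440 = 3966.2102 kcal/day.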